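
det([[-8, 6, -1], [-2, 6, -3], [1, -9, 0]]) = 186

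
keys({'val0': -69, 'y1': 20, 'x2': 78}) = ['val0', 'y1', 'x2']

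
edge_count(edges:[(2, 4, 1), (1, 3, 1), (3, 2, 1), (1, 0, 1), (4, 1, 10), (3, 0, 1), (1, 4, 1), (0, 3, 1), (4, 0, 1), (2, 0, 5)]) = 10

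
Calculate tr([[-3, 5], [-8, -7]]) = -10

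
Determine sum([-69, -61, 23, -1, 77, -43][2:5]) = slice → [23, -1, 77]
23 + (-1) + 77
= 99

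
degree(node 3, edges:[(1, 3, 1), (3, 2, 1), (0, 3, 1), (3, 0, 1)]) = 4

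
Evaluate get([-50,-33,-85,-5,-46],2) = -85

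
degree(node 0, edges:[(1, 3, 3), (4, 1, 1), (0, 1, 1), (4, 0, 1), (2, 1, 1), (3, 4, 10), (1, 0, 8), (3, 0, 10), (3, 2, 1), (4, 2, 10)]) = 4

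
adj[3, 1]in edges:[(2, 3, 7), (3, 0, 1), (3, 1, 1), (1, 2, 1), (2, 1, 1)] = 1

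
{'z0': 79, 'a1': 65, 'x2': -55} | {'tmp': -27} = {'z0': 79, 'a1': 65, 'x2': -55, 'tmp': -27}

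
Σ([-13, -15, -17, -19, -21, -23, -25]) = -133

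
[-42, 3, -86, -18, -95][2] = -86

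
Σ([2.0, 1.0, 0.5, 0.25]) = 3.75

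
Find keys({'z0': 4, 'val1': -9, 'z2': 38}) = ['z0', 'val1', 'z2']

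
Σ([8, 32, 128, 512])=8 + 32 + 128 + 512
= 680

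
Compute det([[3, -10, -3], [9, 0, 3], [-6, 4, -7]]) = (1)*(3)*det([[0, 3], [4, -7]]) + (-1)*(-10)*det([[9, 3], [-6, -7]]) + (1)*(-3)*det([[9, 0], [-6, 4]])
= -36 + -450 + -108
= -594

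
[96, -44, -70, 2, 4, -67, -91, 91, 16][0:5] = [96, -44, -70, 2, 4]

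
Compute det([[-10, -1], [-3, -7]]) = (-10)*(-7) - (-1)*(-3)
= 67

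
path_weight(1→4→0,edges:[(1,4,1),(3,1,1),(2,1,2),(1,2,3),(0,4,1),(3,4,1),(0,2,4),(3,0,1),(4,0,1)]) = 2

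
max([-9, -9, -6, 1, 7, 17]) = 17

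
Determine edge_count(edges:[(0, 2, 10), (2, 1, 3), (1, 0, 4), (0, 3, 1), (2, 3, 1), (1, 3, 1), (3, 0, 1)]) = 7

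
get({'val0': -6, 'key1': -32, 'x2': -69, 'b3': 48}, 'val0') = -6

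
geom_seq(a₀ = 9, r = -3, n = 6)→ [9, -27, 81, -243, 729, -2187]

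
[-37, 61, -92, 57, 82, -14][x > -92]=[-37, 61, 57, 82, -14]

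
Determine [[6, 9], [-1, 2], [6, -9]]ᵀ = [[6, -1, 6], [9, 2, -9]]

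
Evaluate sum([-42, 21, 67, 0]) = (-42) + 21 + 67 + 0
= 46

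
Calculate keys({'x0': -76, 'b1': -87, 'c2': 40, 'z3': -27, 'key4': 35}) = ['x0', 'b1', 'c2', 'z3', 'key4']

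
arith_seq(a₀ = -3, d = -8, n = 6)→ a_0 = -3 + 0*-8 = -3
a_1 = -3 + 1*-8 = -11
a_2 = -3 + 2*-8 = -19
...
= [-3, -11, -19, -27, -35, -43]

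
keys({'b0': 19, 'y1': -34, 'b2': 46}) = ['b0', 'y1', 'b2']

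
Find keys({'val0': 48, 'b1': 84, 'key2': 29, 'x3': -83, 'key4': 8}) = ['val0', 'b1', 'key2', 'x3', 'key4']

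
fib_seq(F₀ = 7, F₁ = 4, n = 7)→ F_2 = F_1 + F_0 = 11
F_3 = F_2 + F_1 = 15
F_4 = F_3 + F_2 = 26
...
= [7, 4, 11, 15, 26, 41, 67]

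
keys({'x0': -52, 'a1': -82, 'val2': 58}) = ['x0', 'a1', 'val2']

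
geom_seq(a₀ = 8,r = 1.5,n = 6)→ a_0 = 8*1.5^0 = 8.0
a_1 = 8*1.5^1 = 12.0
a_2 = 8*1.5^2 = 18.0
...
= [8.0, 12.0, 18.0, 27.0, 40.5, 60.75]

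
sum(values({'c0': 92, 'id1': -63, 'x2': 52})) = 81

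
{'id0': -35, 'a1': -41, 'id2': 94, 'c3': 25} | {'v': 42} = {'id0': -35, 'a1': -41, 'id2': 94, 'c3': 25, 'v': 42}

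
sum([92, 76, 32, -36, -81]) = 92 + 76 + 32 + (-36) + (-81)
= 83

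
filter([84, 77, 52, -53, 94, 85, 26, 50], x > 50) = [84, 77, 52, 94, 85]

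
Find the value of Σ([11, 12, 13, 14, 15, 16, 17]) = 98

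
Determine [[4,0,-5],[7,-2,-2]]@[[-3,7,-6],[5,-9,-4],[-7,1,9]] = [[23, 23, -69], [-17, 65, -52]]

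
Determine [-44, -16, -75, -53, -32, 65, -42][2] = -75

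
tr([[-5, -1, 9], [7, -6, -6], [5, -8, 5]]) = -6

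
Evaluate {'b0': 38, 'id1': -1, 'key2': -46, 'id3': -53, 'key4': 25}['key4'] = 25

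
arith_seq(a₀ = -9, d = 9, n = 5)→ [-9, 0, 9, 18, 27]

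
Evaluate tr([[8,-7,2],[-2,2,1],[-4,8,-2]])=diagonal: 8 + 2 + (-2)
= 8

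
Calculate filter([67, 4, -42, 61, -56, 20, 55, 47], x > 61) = [67]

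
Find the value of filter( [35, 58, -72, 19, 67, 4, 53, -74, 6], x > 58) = [67]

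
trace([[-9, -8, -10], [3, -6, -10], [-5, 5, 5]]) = -10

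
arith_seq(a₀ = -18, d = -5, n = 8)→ a_0 = -18 + 0*-5 = -18
a_1 = -18 + 1*-5 = -23
a_2 = -18 + 2*-5 = -28
...
= [-18, -23, -28, -33, -38, -43, -48, -53]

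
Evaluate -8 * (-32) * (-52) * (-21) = 279552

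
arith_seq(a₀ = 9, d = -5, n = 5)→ [9, 4, -1, -6, -11]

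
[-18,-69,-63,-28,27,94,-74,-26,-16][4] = 27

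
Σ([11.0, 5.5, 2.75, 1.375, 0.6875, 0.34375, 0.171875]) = 11.0 + 5.5 + 2.75 + 1.375 + 0.6875 + 0.34375 + 0.171875
= 21.828125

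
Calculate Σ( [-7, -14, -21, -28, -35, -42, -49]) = -196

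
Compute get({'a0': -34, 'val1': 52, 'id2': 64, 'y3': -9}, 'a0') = -34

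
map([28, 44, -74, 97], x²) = (28)²=784, (44)²=1936, (-74)²=5476, (97)²=9409
= [784, 1936, 5476, 9409]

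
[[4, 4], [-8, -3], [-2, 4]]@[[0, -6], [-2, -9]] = [[-8, -60], [6, 75], [-8, -24]]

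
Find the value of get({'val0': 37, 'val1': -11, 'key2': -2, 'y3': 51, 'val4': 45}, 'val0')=37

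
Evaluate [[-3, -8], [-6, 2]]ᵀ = [[-3, -6], [-8, 2]]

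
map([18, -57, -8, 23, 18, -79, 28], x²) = [324, 3249, 64, 529, 324, 6241, 784]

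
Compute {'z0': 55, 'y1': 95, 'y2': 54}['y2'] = 54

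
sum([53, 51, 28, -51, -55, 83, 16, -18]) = 107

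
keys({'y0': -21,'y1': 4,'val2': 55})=['y0', 'y1', 'val2']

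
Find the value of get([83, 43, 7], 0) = 83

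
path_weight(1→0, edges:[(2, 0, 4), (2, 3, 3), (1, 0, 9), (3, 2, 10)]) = w(1→0)=9
= 9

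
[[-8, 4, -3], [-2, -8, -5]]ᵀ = [[-8, -2], [4, -8], [-3, -5]]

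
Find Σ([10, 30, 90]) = 10 + 30 + 90
= 130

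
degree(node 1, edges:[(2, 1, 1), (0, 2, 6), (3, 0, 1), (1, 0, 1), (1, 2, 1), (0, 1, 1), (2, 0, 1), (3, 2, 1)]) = 4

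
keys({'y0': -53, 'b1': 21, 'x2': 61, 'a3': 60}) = ['y0', 'b1', 'x2', 'a3']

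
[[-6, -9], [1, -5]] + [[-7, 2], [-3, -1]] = [[-13, -7], [-2, -6]]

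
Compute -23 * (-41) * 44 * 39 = 1618188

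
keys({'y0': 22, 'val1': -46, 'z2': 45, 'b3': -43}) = ['y0', 'val1', 'z2', 'b3']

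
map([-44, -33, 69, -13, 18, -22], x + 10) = -44+10=-34, -33+10=-23, 69+10=79, -13+10=-3, 18+10=28, -22+10=-12
= [-34, -23, 79, -3, 28, -12]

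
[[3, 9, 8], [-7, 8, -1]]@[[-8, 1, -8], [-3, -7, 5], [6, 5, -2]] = C[0][0] = (3)*(-8) + (9)*(-3) + (8)*(6) = -3
C[0][1] = (3)*(1) + (9)*(-7) + (8)*(5) = -20
C[0][2] = (3)*(-8) + (9)*(5) + (8)*(-2) = 5
C[1][0] = (-7)*(-8) + (8)*(-3) + (-1)*(6) = 26
C[1][1] = (-7)*(1) + (8)*(-7) + (-1)*(5) = -68
C[1][2] = (-7)*(-8) + (8)*(5) + (-1)*(-2) = 98
= [[-3, -20, 5], [26, -68, 98]]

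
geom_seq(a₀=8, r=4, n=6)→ [8, 32, 128, 512, 2048, 8192]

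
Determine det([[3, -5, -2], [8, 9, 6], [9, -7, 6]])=(1)*(3)*det([[9, 6], [-7, 6]]) + (-1)*(-5)*det([[8, 6], [9, 6]]) + (1)*(-2)*det([[8, 9], [9, -7]])
= 288 + -30 + 274
= 532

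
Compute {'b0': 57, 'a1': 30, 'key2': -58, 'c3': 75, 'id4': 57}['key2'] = -58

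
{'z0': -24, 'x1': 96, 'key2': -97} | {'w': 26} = {'z0': -24, 'x1': 96, 'key2': -97, 'w': 26}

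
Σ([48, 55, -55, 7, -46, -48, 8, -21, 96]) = 48 + 55 + (-55) + 7 + (-46) + (-48) + 8 + (-21) + 96
= 44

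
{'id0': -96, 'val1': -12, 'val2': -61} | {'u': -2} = {'id0': -96, 'val1': -12, 'val2': -61, 'u': -2}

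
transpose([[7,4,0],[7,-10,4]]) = [[7, 7], [4, -10], [0, 4]]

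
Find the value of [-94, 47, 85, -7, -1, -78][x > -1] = [47, 85]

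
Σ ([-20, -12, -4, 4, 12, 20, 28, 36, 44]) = 108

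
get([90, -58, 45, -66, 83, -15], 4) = 83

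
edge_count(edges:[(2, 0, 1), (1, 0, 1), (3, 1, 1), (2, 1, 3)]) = 4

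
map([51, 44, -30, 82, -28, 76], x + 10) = [61, 54, -20, 92, -18, 86]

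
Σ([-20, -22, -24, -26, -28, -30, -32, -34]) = -216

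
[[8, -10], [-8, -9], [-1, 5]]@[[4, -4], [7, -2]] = C[0][0] = (8)*(4) + (-10)*(7) = -38
C[0][1] = (8)*(-4) + (-10)*(-2) = -12
C[1][0] = (-8)*(4) + (-9)*(7) = -95
C[1][1] = (-8)*(-4) + (-9)*(-2) = 50
C[2][0] = (-1)*(4) + (5)*(7) = 31
C[2][1] = (-1)*(-4) + (5)*(-2) = -6
= [[-38, -12], [-95, 50], [31, -6]]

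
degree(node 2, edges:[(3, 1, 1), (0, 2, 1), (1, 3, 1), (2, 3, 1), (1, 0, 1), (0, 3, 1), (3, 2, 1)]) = 3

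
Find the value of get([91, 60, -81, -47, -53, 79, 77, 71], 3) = -47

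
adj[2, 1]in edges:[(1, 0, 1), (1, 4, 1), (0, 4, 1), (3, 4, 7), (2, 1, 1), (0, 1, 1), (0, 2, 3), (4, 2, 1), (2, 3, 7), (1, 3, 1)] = 1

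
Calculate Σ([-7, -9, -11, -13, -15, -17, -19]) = (-7) + (-9) + (-11) + (-13) + (-15) + (-17) + (-19)
= -91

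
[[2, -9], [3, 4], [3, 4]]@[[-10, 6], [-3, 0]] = C[0][0] = (2)*(-10) + (-9)*(-3) = 7
C[0][1] = (2)*(6) + (-9)*(0) = 12
C[1][0] = (3)*(-10) + (4)*(-3) = -42
C[1][1] = (3)*(6) + (4)*(0) = 18
C[2][0] = (3)*(-10) + (4)*(-3) = -42
C[2][1] = (3)*(6) + (4)*(0) = 18
= [[7, 12], [-42, 18], [-42, 18]]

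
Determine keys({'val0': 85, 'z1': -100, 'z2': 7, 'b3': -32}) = ['val0', 'z1', 'z2', 'b3']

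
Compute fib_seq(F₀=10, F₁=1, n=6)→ [10, 1, 11, 12, 23, 35]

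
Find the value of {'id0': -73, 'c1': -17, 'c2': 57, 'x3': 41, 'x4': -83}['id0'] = -73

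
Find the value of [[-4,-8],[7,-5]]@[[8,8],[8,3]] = [[-96, -56], [16, 41]]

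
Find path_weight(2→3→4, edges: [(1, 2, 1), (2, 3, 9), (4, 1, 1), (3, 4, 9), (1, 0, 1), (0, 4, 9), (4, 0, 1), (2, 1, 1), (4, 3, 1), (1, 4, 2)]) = 18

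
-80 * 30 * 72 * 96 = -16588800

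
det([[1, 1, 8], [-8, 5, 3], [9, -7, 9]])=253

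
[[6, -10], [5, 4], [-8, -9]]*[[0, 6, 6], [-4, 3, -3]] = C[0][0] = (6)*(0) + (-10)*(-4) = 40
C[0][1] = (6)*(6) + (-10)*(3) = 6
C[0][2] = (6)*(6) + (-10)*(-3) = 66
C[1][0] = (5)*(0) + (4)*(-4) = -16
C[1][1] = (5)*(6) + (4)*(3) = 42
C[1][2] = (5)*(6) + (4)*(-3) = 18
... (3 more cells)
= [[40, 6, 66], [-16, 42, 18], [36, -75, -21]]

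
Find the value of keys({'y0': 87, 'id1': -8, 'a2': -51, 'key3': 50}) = ['y0', 'id1', 'a2', 'key3']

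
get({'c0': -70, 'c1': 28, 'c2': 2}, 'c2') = 2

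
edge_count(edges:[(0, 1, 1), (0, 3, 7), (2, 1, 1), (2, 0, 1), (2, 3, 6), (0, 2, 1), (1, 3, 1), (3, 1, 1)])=8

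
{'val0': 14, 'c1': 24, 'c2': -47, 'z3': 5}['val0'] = 14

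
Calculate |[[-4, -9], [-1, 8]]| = -41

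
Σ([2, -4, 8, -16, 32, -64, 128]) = 2 + -4 + 8 + -16 + 32 + -64 + 128
= 86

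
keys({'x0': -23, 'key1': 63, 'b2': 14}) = ['x0', 'key1', 'b2']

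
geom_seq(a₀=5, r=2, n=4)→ a_0 = 5*2^0 = 5
a_1 = 5*2^1 = 10
a_2 = 5*2^2 = 20
...
= [5, 10, 20, 40]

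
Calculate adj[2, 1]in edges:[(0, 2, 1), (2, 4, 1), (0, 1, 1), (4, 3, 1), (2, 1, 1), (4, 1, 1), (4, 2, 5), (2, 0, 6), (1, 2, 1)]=1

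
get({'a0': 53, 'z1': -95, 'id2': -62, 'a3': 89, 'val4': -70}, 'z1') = -95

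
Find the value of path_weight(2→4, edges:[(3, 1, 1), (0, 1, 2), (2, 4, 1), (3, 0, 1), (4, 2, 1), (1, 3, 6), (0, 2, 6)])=1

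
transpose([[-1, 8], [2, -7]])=[[-1, 2], [8, -7]]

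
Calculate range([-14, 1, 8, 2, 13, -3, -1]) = 27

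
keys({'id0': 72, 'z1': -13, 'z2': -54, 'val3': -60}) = ['id0', 'z1', 'z2', 'val3']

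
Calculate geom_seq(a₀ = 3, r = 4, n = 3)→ [3, 12, 48]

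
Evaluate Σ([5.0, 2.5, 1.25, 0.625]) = 9.375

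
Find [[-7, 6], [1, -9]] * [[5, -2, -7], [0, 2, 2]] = C[0][0] = (-7)*(5) + (6)*(0) = -35
C[0][1] = (-7)*(-2) + (6)*(2) = 26
C[0][2] = (-7)*(-7) + (6)*(2) = 61
C[1][0] = (1)*(5) + (-9)*(0) = 5
C[1][1] = (1)*(-2) + (-9)*(2) = -20
C[1][2] = (1)*(-7) + (-9)*(2) = -25
= [[-35, 26, 61], [5, -20, -25]]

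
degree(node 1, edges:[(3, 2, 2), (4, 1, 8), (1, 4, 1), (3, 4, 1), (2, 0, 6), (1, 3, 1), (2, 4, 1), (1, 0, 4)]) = 4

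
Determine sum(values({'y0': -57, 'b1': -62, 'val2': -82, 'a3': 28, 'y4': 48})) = -125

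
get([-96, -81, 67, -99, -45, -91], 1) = -81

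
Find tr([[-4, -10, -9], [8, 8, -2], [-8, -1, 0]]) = 4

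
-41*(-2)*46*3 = 11316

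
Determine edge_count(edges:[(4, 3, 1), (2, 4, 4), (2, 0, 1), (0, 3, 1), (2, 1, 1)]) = 5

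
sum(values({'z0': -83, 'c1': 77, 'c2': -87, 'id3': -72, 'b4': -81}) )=(-83) + 77 + (-87) + (-72) + (-81)
= -246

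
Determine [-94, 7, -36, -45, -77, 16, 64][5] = 16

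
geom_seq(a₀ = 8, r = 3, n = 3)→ [8, 24, 72]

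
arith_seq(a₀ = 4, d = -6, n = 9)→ a_0 = 4 + 0*-6 = 4
a_1 = 4 + 1*-6 = -2
a_2 = 4 + 2*-6 = -8
...
= [4, -2, -8, -14, -20, -26, -32, -38, -44]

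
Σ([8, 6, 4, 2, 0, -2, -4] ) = 14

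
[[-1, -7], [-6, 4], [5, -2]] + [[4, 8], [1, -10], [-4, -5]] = [[3, 1], [-5, -6], [1, -7]]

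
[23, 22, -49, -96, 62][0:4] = [23, 22, -49, -96]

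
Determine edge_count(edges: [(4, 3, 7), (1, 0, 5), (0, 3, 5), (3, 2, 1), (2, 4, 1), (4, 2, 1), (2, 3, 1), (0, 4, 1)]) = 8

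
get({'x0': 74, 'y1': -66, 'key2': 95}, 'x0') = 74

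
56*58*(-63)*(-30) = 6138720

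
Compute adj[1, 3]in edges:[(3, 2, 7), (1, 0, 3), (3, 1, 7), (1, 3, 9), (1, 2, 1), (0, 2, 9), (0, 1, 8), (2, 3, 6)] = 9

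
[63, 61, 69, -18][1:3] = [61, 69]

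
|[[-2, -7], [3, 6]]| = (-2)*(6) - (-7)*(3)
= 9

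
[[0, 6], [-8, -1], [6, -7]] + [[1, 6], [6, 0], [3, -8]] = [[1, 12], [-2, -1], [9, -15]]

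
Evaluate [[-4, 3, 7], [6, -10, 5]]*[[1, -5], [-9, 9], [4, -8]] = C[0][0] = (-4)*(1) + (3)*(-9) + (7)*(4) = -3
C[0][1] = (-4)*(-5) + (3)*(9) + (7)*(-8) = -9
C[1][0] = (6)*(1) + (-10)*(-9) + (5)*(4) = 116
C[1][1] = (6)*(-5) + (-10)*(9) + (5)*(-8) = -160
= [[-3, -9], [116, -160]]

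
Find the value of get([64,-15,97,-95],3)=-95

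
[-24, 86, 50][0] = -24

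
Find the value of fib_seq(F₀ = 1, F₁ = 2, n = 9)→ F_2 = F_1 + F_0 = 3
F_3 = F_2 + F_1 = 5
F_4 = F_3 + F_2 = 8
...
= [1, 2, 3, 5, 8, 13, 21, 34, 55]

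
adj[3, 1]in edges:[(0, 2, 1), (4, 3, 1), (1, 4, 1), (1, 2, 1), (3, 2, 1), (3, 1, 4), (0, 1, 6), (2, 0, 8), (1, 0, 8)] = 4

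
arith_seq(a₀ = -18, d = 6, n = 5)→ a_0 = -18 + 0*6 = -18
a_1 = -18 + 1*6 = -12
a_2 = -18 + 2*6 = -6
...
= [-18, -12, -6, 0, 6]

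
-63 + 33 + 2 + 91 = 63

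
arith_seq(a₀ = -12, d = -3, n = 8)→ [-12, -15, -18, -21, -24, -27, -30, -33]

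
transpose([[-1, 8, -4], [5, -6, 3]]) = [[-1, 5], [8, -6], [-4, 3]]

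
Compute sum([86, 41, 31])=86 + 41 + 31
= 158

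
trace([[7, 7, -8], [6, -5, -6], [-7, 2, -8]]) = -6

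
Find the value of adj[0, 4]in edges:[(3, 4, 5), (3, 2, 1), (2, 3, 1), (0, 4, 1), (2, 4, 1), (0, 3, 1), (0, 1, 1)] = 1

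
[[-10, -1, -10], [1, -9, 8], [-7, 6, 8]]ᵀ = [[-10, 1, -7], [-1, -9, 6], [-10, 8, 8]]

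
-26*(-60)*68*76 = 8062080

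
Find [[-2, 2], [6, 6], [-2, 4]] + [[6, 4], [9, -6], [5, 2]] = [[4, 6], [15, 0], [3, 6]]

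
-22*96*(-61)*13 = 1674816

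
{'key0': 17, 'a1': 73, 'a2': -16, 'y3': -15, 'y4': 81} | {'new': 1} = {'key0': 17, 'a1': 73, 'a2': -16, 'y3': -15, 'y4': 81, 'new': 1}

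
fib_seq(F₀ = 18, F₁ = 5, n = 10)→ F_2 = F_1 + F_0 = 23
F_3 = F_2 + F_1 = 28
F_4 = F_3 + F_2 = 51
...
= [18, 5, 23, 28, 51, 79, 130, 209, 339, 548]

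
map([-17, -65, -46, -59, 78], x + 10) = -17+10=-7, -65+10=-55, -46+10=-36, -59+10=-49, 78+10=88
= [-7, -55, -36, -49, 88]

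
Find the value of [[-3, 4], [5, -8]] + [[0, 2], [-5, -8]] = [[-3, 6], [0, -16]]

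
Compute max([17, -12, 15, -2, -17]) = 17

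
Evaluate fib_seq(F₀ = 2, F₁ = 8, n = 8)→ [2, 8, 10, 18, 28, 46, 74, 120]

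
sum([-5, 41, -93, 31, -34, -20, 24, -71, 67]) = (-5) + 41 + (-93) + 31 + (-34) + (-20) + 24 + (-71) + 67
= -60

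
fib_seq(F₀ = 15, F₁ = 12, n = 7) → [15, 12, 27, 39, 66, 105, 171]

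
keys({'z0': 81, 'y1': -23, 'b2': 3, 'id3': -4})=['z0', 'y1', 'b2', 'id3']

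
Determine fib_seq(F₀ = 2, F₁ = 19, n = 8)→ [2, 19, 21, 40, 61, 101, 162, 263]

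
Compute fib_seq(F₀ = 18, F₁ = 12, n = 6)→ F_2 = F_1 + F_0 = 30
F_3 = F_2 + F_1 = 42
F_4 = F_3 + F_2 = 72
...
= [18, 12, 30, 42, 72, 114]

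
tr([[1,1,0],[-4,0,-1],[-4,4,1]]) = 2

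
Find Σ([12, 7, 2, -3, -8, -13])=-3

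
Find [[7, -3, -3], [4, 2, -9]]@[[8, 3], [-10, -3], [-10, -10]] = C[0][0] = (7)*(8) + (-3)*(-10) + (-3)*(-10) = 116
C[0][1] = (7)*(3) + (-3)*(-3) + (-3)*(-10) = 60
C[1][0] = (4)*(8) + (2)*(-10) + (-9)*(-10) = 102
C[1][1] = (4)*(3) + (2)*(-3) + (-9)*(-10) = 96
= [[116, 60], [102, 96]]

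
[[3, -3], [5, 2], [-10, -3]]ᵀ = [[3, 5, -10], [-3, 2, -3]]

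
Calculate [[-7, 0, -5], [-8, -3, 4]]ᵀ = [[-7, -8], [0, -3], [-5, 4]]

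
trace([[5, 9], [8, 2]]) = 7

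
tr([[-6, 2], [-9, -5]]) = diagonal: (-6) + (-5)
= -11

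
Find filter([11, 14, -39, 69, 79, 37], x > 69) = [79]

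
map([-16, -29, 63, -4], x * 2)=[-32, -58, 126, -8]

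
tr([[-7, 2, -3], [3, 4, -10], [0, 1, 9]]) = 6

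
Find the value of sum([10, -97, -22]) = 10 + (-97) + (-22)
= -109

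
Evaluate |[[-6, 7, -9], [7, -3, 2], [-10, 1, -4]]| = (1)*(-6)*det([[-3, 2], [1, -4]]) + (-1)*(7)*det([[7, 2], [-10, -4]]) + (1)*(-9)*det([[7, -3], [-10, 1]])
= -60 + 56 + 207
= 203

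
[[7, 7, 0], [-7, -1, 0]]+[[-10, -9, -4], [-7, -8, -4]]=[[-3, -2, -4], [-14, -9, -4]]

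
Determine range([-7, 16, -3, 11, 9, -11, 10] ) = 27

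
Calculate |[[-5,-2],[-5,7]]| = (-5)*(7) - (-2)*(-5)
= -45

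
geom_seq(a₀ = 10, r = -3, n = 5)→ [10, -30, 90, -270, 810]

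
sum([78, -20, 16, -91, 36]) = 19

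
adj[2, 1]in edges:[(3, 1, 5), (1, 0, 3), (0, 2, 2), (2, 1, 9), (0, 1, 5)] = 9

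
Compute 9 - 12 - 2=-5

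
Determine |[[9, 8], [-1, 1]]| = 17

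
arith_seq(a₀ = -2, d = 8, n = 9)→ a_0 = -2 + 0*8 = -2
a_1 = -2 + 1*8 = 6
a_2 = -2 + 2*8 = 14
...
= [-2, 6, 14, 22, 30, 38, 46, 54, 62]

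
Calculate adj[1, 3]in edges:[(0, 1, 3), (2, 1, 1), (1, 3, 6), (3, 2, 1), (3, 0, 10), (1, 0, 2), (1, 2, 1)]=6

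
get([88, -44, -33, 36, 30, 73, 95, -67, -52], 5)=73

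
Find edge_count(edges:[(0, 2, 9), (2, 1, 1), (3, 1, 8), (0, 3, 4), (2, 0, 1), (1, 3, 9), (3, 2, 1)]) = 7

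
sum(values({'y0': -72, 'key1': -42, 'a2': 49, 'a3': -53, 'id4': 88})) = -30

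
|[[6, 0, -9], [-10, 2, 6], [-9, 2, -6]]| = -126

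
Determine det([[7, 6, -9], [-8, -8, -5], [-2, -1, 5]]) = 57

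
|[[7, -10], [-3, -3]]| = -51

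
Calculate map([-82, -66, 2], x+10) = -82+10=-72, -66+10=-56, 2+10=12
= [-72, -56, 12]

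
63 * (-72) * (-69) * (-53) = -16588152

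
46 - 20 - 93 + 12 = -55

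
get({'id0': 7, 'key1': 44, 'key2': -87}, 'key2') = -87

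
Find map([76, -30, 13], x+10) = 76+10=86, -30+10=-20, 13+10=23
= [86, -20, 23]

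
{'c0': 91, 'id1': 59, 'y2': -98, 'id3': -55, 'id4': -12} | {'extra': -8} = {'c0': 91, 'id1': 59, 'y2': -98, 'id3': -55, 'id4': -12, 'extra': -8}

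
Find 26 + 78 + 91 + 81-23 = 253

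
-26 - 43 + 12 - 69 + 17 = -109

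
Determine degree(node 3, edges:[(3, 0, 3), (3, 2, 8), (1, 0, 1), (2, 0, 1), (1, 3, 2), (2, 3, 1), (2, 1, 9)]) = 4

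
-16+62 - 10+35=71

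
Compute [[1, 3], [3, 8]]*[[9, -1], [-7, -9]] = C[0][0] = (1)*(9) + (3)*(-7) = -12
C[0][1] = (1)*(-1) + (3)*(-9) = -28
C[1][0] = (3)*(9) + (8)*(-7) = -29
C[1][1] = (3)*(-1) + (8)*(-9) = -75
= [[-12, -28], [-29, -75]]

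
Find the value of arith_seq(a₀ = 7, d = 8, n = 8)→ [7, 15, 23, 31, 39, 47, 55, 63]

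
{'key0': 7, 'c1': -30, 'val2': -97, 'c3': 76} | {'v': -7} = {'key0': 7, 'c1': -30, 'val2': -97, 'c3': 76, 'v': -7}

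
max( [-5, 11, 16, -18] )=16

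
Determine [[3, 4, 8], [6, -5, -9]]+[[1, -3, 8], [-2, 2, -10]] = [[4, 1, 16], [4, -3, -19]]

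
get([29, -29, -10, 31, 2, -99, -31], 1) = -29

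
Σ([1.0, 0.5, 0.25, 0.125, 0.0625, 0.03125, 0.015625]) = 1.984375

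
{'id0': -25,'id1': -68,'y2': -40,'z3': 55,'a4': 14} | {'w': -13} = {'id0': -25, 'id1': -68, 'y2': -40, 'z3': 55, 'a4': 14, 'w': -13}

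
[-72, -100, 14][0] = -72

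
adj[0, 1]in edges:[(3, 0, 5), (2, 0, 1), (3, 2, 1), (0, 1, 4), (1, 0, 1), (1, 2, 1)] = 4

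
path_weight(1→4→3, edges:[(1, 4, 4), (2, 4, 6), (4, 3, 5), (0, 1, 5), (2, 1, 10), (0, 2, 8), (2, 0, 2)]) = w(1→4)=4 + w(4→3)=5
= 9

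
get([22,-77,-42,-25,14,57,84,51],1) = -77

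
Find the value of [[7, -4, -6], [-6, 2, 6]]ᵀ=[[7, -6], [-4, 2], [-6, 6]]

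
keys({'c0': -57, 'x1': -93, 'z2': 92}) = ['c0', 'x1', 'z2']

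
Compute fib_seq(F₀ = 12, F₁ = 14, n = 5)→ F_2 = F_1 + F_0 = 26
F_3 = F_2 + F_1 = 40
F_4 = F_3 + F_2 = 66
= [12, 14, 26, 40, 66]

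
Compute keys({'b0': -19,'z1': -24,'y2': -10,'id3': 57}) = ['b0', 'z1', 'y2', 'id3']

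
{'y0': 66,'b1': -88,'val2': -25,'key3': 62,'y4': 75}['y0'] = 66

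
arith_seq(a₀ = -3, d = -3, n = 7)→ [-3, -6, -9, -12, -15, -18, -21]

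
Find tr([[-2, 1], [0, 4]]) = 2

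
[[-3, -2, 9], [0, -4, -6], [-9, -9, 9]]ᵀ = [[-3, 0, -9], [-2, -4, -9], [9, -6, 9]]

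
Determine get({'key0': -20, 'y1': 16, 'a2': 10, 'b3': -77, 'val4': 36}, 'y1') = 16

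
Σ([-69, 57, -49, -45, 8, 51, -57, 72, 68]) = (-69) + 57 + (-49) + (-45) + 8 + 51 + (-57) + 72 + 68
= 36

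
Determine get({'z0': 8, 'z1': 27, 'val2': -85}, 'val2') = -85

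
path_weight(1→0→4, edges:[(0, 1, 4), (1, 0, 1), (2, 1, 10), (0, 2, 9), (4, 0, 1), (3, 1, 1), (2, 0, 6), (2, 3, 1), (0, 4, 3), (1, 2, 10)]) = 4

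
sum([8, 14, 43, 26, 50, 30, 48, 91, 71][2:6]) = 149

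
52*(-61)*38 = -120536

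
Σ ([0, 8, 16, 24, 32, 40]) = 120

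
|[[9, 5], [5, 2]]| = (9)*(2) - (5)*(5)
= -7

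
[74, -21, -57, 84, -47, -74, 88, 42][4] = -47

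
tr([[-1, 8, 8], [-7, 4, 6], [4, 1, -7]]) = diagonal: (-1) + 4 + (-7)
= -4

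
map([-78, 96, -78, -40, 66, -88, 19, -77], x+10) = [-68, 106, -68, -30, 76, -78, 29, -67]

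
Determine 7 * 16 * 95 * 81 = 861840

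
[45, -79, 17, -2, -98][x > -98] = keep x where x > -98: 45✓, -79✓, 17✓, -2✓, -98✗
= [45, -79, 17, -2]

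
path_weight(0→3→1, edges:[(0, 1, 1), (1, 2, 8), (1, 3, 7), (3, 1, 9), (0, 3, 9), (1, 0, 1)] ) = 18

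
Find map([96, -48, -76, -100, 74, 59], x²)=(96)²=9216, (-48)²=2304, (-76)²=5776, (-100)²=10000, (74)²=5476, (59)²=3481
= [9216, 2304, 5776, 10000, 5476, 3481]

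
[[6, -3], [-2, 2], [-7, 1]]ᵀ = [[6, -2, -7], [-3, 2, 1]]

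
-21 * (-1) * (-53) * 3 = -3339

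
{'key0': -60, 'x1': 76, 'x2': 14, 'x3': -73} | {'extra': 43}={'key0': -60, 'x1': 76, 'x2': 14, 'x3': -73, 'extra': 43}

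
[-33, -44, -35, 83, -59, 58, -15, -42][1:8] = [-44, -35, 83, -59, 58, -15, -42]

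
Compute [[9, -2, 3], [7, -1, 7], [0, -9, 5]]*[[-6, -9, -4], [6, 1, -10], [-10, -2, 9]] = [[-96, -89, 11], [-118, -78, 45], [-104, -19, 135]]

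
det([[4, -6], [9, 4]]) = 70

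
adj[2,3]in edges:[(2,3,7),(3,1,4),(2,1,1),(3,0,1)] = 7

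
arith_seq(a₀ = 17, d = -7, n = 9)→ a_0 = 17 + 0*-7 = 17
a_1 = 17 + 1*-7 = 10
a_2 = 17 + 2*-7 = 3
...
= [17, 10, 3, -4, -11, -18, -25, -32, -39]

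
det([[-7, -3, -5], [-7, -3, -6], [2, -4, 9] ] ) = (1)*(-7)*det([[-3, -6], [-4, 9]]) + (-1)*(-3)*det([[-7, -6], [2, 9]]) + (1)*(-5)*det([[-7, -3], [2, -4]])
= 357 + -153 + -170
= 34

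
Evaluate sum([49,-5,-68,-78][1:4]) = slice → [-5, -68, -78]
(-5) + (-68) + (-78)
= -151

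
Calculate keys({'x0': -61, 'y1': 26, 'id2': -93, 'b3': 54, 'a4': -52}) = ['x0', 'y1', 'id2', 'b3', 'a4']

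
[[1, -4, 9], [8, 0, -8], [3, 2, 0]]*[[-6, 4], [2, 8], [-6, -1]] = C[0][0] = (1)*(-6) + (-4)*(2) + (9)*(-6) = -68
C[0][1] = (1)*(4) + (-4)*(8) + (9)*(-1) = -37
C[1][0] = (8)*(-6) + (0)*(2) + (-8)*(-6) = 0
C[1][1] = (8)*(4) + (0)*(8) + (-8)*(-1) = 40
C[2][0] = (3)*(-6) + (2)*(2) + (0)*(-6) = -14
C[2][1] = (3)*(4) + (2)*(8) + (0)*(-1) = 28
= [[-68, -37], [0, 40], [-14, 28]]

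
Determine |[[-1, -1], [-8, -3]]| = (-1)*(-3) - (-1)*(-8)
= -5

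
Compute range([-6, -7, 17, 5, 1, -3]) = 24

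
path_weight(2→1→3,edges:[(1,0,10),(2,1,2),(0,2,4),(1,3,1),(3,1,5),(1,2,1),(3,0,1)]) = w(2→1)=2 + w(1→3)=1
= 3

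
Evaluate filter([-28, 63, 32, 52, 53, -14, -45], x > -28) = keep x where x > -28: -28✗, 63✓, 32✓, 52✓, 53✓, -14✓, -45✗
= [63, 32, 52, 53, -14]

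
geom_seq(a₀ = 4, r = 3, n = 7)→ [4, 12, 36, 108, 324, 972, 2916]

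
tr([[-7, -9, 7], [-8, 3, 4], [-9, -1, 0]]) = diagonal: (-7) + 3 + 0
= -4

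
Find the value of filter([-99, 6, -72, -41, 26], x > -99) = [6, -72, -41, 26]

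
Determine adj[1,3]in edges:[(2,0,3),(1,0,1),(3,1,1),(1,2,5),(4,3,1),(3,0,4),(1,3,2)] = 2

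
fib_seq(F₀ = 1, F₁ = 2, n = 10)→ F_2 = F_1 + F_0 = 3
F_3 = F_2 + F_1 = 5
F_4 = F_3 + F_2 = 8
...
= [1, 2, 3, 5, 8, 13, 21, 34, 55, 89]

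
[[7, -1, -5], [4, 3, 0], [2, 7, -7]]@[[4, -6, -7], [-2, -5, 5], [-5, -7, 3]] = C[0][0] = (7)*(4) + (-1)*(-2) + (-5)*(-5) = 55
C[0][1] = (7)*(-6) + (-1)*(-5) + (-5)*(-7) = -2
C[0][2] = (7)*(-7) + (-1)*(5) + (-5)*(3) = -69
C[1][0] = (4)*(4) + (3)*(-2) + (0)*(-5) = 10
C[1][1] = (4)*(-6) + (3)*(-5) + (0)*(-7) = -39
C[1][2] = (4)*(-7) + (3)*(5) + (0)*(3) = -13
... (3 more cells)
= [[55, -2, -69], [10, -39, -13], [29, 2, 0]]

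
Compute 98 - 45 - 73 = -20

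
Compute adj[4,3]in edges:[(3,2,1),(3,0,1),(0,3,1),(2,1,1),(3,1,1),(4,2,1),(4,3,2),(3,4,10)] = 2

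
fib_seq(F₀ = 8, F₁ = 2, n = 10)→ F_2 = F_1 + F_0 = 10
F_3 = F_2 + F_1 = 12
F_4 = F_3 + F_2 = 22
...
= [8, 2, 10, 12, 22, 34, 56, 90, 146, 236]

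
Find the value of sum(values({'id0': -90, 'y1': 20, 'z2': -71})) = (-90) + 20 + (-71)
= -141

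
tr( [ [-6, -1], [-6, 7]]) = 1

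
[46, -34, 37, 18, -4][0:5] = [46, -34, 37, 18, -4]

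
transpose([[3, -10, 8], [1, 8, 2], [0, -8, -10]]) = [[3, 1, 0], [-10, 8, -8], [8, 2, -10]]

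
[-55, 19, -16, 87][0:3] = [-55, 19, -16]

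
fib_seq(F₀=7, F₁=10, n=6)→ F_2 = F_1 + F_0 = 17
F_3 = F_2 + F_1 = 27
F_4 = F_3 + F_2 = 44
...
= [7, 10, 17, 27, 44, 71]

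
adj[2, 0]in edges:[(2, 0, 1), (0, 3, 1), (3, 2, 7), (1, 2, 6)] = 1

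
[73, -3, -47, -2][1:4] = [-3, -47, -2]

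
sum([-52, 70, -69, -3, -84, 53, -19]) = (-52) + 70 + (-69) + (-3) + (-84) + 53 + (-19)
= -104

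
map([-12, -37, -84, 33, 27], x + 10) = [-2, -27, -74, 43, 37]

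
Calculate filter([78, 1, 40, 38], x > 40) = keep x where x > 40: 78✓, 1✗, 40✗, 38✗
= [78]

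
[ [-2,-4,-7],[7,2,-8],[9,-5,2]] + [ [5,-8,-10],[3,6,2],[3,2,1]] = [[3, -12, -17], [10, 8, -6], [12, -3, 3]]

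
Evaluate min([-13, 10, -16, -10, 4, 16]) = -16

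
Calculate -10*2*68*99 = -134640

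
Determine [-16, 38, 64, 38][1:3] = [38, 64]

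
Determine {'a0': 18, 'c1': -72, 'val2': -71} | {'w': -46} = {'a0': 18, 'c1': -72, 'val2': -71, 'w': -46}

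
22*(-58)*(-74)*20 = 1888480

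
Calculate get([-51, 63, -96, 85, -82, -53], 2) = -96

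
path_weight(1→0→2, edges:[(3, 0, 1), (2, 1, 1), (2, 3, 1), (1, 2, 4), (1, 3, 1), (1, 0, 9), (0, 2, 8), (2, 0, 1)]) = w(1→0)=9 + w(0→2)=8
= 17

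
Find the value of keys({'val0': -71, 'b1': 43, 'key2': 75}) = ['val0', 'b1', 'key2']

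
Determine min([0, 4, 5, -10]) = -10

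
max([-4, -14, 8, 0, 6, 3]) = 8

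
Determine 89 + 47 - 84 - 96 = -44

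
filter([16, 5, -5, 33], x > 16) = [33]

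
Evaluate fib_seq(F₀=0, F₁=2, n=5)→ [0, 2, 2, 4, 6]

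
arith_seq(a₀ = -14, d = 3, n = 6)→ a_0 = -14 + 0*3 = -14
a_1 = -14 + 1*3 = -11
a_2 = -14 + 2*3 = -8
...
= [-14, -11, -8, -5, -2, 1]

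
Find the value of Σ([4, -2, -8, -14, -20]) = 4 + (-2) + (-8) + (-14) + (-20)
= -40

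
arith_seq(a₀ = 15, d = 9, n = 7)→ [15, 24, 33, 42, 51, 60, 69]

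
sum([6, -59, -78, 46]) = -85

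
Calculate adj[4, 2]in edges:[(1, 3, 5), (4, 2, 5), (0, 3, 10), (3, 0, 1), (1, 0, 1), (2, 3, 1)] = 5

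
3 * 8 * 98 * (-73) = -171696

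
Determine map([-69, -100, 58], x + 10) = [-59, -90, 68]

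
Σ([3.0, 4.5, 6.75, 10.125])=3.0 + 4.5 + 6.75 + 10.125
= 24.375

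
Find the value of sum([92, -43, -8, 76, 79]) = 92 + (-43) + (-8) + 76 + 79
= 196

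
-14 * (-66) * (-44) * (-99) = 4024944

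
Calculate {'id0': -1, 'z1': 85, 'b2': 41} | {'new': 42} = {'id0': -1, 'z1': 85, 'b2': 41, 'new': 42}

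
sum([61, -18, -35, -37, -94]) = 61 + (-18) + (-35) + (-37) + (-94)
= -123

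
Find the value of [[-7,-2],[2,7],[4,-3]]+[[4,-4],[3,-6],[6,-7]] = [[-3, -6], [5, 1], [10, -10]]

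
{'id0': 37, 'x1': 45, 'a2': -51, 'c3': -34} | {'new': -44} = {'id0': 37, 'x1': 45, 'a2': -51, 'c3': -34, 'new': -44}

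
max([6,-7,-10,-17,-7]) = 6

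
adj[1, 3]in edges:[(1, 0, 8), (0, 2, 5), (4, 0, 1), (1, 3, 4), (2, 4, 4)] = 4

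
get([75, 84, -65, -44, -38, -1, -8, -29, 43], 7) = -29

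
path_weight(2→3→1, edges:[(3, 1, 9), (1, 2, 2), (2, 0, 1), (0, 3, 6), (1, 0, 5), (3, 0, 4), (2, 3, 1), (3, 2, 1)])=w(2→3)=1 + w(3→1)=9
= 10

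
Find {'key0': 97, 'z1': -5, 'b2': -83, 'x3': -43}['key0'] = 97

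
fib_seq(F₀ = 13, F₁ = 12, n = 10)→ F_2 = F_1 + F_0 = 25
F_3 = F_2 + F_1 = 37
F_4 = F_3 + F_2 = 62
...
= [13, 12, 25, 37, 62, 99, 161, 260, 421, 681]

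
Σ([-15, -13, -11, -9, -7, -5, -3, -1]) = -64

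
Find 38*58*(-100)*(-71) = 15648400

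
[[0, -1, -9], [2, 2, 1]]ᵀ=[[0, 2], [-1, 2], [-9, 1]]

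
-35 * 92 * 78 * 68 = -17078880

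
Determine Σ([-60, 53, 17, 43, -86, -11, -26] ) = -70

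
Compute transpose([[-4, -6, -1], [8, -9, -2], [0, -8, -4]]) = [[-4, 8, 0], [-6, -9, -8], [-1, -2, -4]]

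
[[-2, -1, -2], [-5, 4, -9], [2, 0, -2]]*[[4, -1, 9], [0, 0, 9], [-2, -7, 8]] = [[-4, 16, -43], [-2, 68, -81], [12, 12, 2]]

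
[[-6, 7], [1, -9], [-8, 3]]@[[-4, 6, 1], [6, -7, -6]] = C[0][0] = (-6)*(-4) + (7)*(6) = 66
C[0][1] = (-6)*(6) + (7)*(-7) = -85
C[0][2] = (-6)*(1) + (7)*(-6) = -48
C[1][0] = (1)*(-4) + (-9)*(6) = -58
C[1][1] = (1)*(6) + (-9)*(-7) = 69
C[1][2] = (1)*(1) + (-9)*(-6) = 55
... (3 more cells)
= [[66, -85, -48], [-58, 69, 55], [50, -69, -26]]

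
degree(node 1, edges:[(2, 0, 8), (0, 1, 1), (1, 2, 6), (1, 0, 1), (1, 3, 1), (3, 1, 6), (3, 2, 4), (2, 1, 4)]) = incident: (0,1), (1,2), (1,0), (1,3), (3,1), (2,1)
= 6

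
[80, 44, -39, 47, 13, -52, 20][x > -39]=keep x where x > -39: 80✓, 44✓, -39✗, 47✓, 13✓, -52✗, 20✓
= [80, 44, 47, 13, 20]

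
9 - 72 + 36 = -27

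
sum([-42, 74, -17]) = (-42) + 74 + (-17)
= 15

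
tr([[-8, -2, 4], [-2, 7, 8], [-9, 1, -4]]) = -5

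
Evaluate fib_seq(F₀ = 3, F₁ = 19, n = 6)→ F_2 = F_1 + F_0 = 22
F_3 = F_2 + F_1 = 41
F_4 = F_3 + F_2 = 63
...
= [3, 19, 22, 41, 63, 104]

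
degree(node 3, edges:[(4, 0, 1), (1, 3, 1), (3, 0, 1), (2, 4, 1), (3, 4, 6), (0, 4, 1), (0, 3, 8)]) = incident: (1,3), (3,0), (3,4), (0,3)
= 4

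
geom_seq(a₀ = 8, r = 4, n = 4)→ a_0 = 8*4^0 = 8
a_1 = 8*4^1 = 32
a_2 = 8*4^2 = 128
...
= [8, 32, 128, 512]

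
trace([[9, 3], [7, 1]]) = 10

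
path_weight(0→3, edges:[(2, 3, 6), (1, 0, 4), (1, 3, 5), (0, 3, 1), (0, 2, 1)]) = w(0→3)=1
= 1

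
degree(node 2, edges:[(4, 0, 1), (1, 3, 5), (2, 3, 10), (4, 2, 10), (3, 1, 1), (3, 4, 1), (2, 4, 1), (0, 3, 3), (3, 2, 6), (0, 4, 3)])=incident: (2,3), (4,2), (2,4), (3,2)
= 4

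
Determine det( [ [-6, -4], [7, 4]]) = 4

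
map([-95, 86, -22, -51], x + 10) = [-85, 96, -12, -41]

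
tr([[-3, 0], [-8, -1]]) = -4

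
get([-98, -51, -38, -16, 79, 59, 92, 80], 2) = -38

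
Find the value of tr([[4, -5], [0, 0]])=4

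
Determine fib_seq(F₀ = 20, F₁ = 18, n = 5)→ F_2 = F_1 + F_0 = 38
F_3 = F_2 + F_1 = 56
F_4 = F_3 + F_2 = 94
= [20, 18, 38, 56, 94]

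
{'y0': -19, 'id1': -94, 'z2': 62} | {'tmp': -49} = {'y0': -19, 'id1': -94, 'z2': 62, 'tmp': -49}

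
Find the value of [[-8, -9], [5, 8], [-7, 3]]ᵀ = [[-8, 5, -7], [-9, 8, 3]]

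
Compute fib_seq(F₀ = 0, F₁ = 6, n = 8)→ F_2 = F_1 + F_0 = 6
F_3 = F_2 + F_1 = 12
F_4 = F_3 + F_2 = 18
...
= [0, 6, 6, 12, 18, 30, 48, 78]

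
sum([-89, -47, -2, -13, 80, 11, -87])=-147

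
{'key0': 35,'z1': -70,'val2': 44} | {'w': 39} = {'key0': 35, 'z1': -70, 'val2': 44, 'w': 39}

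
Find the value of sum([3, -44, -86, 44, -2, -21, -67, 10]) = 3 + (-44) + (-86) + 44 + (-2) + (-21) + (-67) + 10
= -163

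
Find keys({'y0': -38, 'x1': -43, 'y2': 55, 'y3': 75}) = ['y0', 'x1', 'y2', 'y3']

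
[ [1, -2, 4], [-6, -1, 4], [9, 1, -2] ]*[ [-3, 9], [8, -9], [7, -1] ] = C[0][0] = (1)*(-3) + (-2)*(8) + (4)*(7) = 9
C[0][1] = (1)*(9) + (-2)*(-9) + (4)*(-1) = 23
C[1][0] = (-6)*(-3) + (-1)*(8) + (4)*(7) = 38
C[1][1] = (-6)*(9) + (-1)*(-9) + (4)*(-1) = -49
C[2][0] = (9)*(-3) + (1)*(8) + (-2)*(7) = -33
C[2][1] = (9)*(9) + (1)*(-9) + (-2)*(-1) = 74
= [[9, 23], [38, -49], [-33, 74]]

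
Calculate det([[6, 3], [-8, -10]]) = -36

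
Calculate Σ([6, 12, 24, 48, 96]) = 186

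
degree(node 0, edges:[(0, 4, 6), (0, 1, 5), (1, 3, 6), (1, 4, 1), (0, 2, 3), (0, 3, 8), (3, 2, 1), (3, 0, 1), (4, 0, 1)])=incident: (0,4), (0,1), (0,2), (0,3), (3,0), (4,0)
= 6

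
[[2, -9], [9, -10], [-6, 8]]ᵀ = [[2, 9, -6], [-9, -10, 8]]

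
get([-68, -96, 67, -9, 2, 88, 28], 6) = 28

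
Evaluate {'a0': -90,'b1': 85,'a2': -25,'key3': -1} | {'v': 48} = {'a0': -90, 'b1': 85, 'a2': -25, 'key3': -1, 'v': 48}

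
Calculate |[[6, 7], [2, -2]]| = -26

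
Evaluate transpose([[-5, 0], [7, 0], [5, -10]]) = [[-5, 7, 5], [0, 0, -10]]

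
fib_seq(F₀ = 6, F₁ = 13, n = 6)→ F_2 = F_1 + F_0 = 19
F_3 = F_2 + F_1 = 32
F_4 = F_3 + F_2 = 51
...
= [6, 13, 19, 32, 51, 83]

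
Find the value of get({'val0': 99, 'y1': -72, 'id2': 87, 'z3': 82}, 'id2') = 87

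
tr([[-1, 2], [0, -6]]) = diagonal: (-1) + (-6)
= -7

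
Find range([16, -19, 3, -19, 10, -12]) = 35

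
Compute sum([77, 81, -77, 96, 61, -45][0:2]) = slice → [77, 81]
77 + 81
= 158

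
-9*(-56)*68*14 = 479808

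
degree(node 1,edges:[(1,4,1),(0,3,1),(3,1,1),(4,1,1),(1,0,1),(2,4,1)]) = 4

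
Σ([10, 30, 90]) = 130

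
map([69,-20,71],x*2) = [138, -40, 142]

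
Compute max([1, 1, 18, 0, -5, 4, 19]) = 19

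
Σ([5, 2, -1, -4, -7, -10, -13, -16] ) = 5 + 2 + (-1) + (-4) + (-7) + (-10) + (-13) + (-16)
= -44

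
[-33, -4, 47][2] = 47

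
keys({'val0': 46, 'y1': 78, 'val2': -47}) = ['val0', 'y1', 'val2']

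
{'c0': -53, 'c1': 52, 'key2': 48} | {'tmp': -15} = {'c0': -53, 'c1': 52, 'key2': 48, 'tmp': -15}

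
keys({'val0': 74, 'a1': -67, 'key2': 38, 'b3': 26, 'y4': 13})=['val0', 'a1', 'key2', 'b3', 'y4']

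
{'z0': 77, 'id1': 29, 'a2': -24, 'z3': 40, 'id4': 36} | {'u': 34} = {'z0': 77, 'id1': 29, 'a2': -24, 'z3': 40, 'id4': 36, 'u': 34}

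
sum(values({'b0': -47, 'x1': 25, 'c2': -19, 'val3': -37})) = (-47) + 25 + (-19) + (-37)
= -78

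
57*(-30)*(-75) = 128250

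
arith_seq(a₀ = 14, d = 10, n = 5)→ [14, 24, 34, 44, 54]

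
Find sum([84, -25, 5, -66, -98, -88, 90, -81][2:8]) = -238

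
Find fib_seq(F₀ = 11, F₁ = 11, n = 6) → [11, 11, 22, 33, 55, 88]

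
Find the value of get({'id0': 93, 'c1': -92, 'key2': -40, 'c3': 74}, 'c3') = 74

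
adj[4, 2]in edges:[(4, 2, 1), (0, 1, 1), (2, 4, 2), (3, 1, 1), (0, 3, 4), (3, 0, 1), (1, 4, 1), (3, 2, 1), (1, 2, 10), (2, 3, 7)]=1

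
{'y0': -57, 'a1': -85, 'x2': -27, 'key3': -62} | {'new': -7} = {'y0': -57, 'a1': -85, 'x2': -27, 'key3': -62, 'new': -7}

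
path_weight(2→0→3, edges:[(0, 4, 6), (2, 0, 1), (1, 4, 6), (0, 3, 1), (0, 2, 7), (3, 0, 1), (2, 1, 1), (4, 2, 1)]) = 2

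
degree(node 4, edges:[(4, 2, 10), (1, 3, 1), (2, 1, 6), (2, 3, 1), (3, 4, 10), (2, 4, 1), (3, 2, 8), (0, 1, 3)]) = 3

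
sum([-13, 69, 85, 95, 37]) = 273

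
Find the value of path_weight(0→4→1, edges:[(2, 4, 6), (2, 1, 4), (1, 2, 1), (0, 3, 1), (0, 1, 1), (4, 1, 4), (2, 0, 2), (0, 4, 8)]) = w(0→4)=8 + w(4→1)=4
= 12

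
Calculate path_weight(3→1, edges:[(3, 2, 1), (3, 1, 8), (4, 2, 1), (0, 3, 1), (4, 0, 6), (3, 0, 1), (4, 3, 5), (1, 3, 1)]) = w(3→1)=8
= 8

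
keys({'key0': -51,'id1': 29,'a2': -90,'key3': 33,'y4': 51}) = ['key0', 'id1', 'a2', 'key3', 'y4']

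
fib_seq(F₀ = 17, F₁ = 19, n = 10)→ F_2 = F_1 + F_0 = 36
F_3 = F_2 + F_1 = 55
F_4 = F_3 + F_2 = 91
...
= [17, 19, 36, 55, 91, 146, 237, 383, 620, 1003]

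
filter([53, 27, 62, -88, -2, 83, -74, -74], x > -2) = [53, 27, 62, 83]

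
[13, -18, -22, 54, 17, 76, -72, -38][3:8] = [54, 17, 76, -72, -38]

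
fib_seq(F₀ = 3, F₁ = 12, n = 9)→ [3, 12, 15, 27, 42, 69, 111, 180, 291]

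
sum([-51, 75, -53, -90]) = -119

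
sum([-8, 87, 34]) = 113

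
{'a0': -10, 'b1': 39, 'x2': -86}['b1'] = 39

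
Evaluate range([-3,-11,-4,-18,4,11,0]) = 29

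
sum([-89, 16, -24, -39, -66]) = (-89) + 16 + (-24) + (-39) + (-66)
= -202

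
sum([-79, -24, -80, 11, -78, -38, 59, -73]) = (-79) + (-24) + (-80) + 11 + (-78) + (-38) + 59 + (-73)
= -302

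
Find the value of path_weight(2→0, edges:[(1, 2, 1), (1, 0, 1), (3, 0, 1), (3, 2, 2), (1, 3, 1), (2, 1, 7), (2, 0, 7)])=w(2→0)=7
= 7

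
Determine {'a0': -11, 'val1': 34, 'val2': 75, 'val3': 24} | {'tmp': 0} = {'a0': -11, 'val1': 34, 'val2': 75, 'val3': 24, 'tmp': 0}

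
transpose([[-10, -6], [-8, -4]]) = [[-10, -8], [-6, -4]]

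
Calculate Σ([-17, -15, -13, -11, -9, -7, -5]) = (-17) + (-15) + (-13) + (-11) + (-9) + (-7) + (-5)
= -77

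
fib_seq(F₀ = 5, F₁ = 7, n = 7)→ F_2 = F_1 + F_0 = 12
F_3 = F_2 + F_1 = 19
F_4 = F_3 + F_2 = 31
...
= [5, 7, 12, 19, 31, 50, 81]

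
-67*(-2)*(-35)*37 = -173530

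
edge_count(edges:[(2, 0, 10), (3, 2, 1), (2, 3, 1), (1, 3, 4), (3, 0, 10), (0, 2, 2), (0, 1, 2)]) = 7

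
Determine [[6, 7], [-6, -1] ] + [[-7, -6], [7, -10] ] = [[-1, 1], [1, -11]]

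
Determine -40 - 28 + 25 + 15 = -28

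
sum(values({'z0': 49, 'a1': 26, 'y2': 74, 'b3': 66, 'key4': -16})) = 199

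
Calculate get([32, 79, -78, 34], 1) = 79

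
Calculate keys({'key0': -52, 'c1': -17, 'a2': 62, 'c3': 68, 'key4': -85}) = ['key0', 'c1', 'a2', 'c3', 'key4']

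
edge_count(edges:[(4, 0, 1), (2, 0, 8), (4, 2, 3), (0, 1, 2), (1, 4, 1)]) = 5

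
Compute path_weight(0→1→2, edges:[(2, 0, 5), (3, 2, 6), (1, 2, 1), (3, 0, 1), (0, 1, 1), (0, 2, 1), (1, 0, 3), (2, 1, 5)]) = w(0→1)=1 + w(1→2)=1
= 2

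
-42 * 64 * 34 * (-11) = 1005312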